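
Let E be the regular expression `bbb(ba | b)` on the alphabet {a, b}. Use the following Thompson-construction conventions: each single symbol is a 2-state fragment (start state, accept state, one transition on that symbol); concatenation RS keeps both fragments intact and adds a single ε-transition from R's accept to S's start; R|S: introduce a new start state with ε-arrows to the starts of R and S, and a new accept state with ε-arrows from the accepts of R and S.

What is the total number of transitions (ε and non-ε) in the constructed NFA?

By structural recursion:
Each of the 6 symbol leaves contributes 1 transition (1 symbol, 0 ε).
  ba : 3 transitions (2 symbol, 1 ε)
  ba | b : 8 transitions (3 symbol, 5 ε)
  bbb(ba | b) : 14 transitions (6 symbol, 8 ε)

14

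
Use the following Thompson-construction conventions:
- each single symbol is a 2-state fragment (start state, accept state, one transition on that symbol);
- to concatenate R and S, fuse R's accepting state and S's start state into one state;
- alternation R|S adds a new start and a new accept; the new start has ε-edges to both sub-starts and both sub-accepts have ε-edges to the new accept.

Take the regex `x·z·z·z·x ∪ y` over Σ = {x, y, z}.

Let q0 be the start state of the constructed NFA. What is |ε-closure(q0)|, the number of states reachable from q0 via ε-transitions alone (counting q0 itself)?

3

Compute the ε-closure size of each fragment's start state recursively; a symbol fragment's start has no outgoing ε-edge, so its closure is just itself (size 1).
  x·z·z·z·x : C equals the left operand's closure size = 1 (its accept is not ε-reachable, so the closure stops there)
  x·z·z·z·x ∪ y : C = 1 + 1 + 1 = 3 (the new accept is not ε-reachable since no branch accepts ε)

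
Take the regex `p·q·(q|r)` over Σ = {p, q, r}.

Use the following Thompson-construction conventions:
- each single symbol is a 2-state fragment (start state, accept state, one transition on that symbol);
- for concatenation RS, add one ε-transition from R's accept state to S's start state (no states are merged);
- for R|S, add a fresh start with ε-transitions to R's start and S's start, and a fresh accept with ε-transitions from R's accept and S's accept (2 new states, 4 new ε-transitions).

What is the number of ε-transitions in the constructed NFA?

Bottom-up over the parse tree:
Each of the 4 symbol leaves contributes 0 ε-transitions.
  q|r : 4 ε-transitions
  p·q·(q|r) : 6 ε-transitions

6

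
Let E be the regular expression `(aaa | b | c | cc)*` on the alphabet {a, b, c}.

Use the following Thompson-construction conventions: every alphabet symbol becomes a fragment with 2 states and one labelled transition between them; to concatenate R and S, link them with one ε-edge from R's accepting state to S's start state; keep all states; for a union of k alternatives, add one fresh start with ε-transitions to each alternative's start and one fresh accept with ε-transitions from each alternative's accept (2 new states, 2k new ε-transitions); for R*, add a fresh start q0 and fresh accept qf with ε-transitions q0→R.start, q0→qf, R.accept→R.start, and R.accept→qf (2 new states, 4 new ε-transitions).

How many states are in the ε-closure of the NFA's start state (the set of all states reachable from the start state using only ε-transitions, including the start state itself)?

7

Compute the ε-closure size of each fragment's start state recursively; a symbol fragment's start has no outgoing ε-edge, so its closure is just itself (size 1).
  aaa : |ε-closure| equals the left operand's closure size = 1 (its accept is not ε-reachable, so the closure stops there)
  cc : same as the first factor's closure: |ε-closure| = 1
  aaa | b | c | cc : new start ε-reaches every alternative's start; none of them accept ε, so the new accept is not reached: |ε-closure| = 1 + 1 + 1 + 1 + 1 = 5
  (aaa | b | c | cc)* : new start has ε-edges to the inner start and to the new accept, so |ε-closure| = 2 + 5 = 7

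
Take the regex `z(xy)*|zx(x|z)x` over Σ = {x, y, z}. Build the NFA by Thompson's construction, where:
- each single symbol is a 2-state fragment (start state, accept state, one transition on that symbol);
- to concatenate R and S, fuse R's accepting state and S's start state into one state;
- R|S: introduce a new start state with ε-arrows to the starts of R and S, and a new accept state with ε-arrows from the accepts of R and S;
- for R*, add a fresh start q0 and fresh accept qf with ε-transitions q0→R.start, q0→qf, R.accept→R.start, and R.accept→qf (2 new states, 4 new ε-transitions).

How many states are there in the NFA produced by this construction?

Building bottom-up:
Each of the 8 symbol leaves contributes a 2-state fragment.
  xy — 3 states
  (xy)* — 5 states
  z(xy)* — 6 states
  x|z — 6 states
  zx(x|z)x — 9 states
  z(xy)*|zx(x|z)x — 17 states

17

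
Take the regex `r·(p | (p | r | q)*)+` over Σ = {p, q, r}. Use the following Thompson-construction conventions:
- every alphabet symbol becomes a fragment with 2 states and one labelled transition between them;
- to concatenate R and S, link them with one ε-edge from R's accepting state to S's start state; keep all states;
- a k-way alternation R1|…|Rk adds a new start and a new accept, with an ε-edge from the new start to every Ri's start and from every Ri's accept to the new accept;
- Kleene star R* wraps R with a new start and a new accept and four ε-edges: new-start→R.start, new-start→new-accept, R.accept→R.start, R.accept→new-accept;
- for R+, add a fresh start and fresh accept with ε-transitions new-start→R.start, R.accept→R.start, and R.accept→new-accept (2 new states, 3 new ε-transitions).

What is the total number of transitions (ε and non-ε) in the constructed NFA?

23

Per subexpression:
Each of the 5 symbol leaves contributes 1 transition (1 symbol, 0 ε).
  p | r | q : 9 transitions (3 symbol, 6 ε)
  (p | r | q)* : 13 transitions (3 symbol, 10 ε)
  p | (p | r | q)* : 18 transitions (4 symbol, 14 ε)
  (p | (p | r | q)*)+ : 21 transitions (4 symbol, 17 ε)
  r·(p | (p | r | q)*)+ : 23 transitions (5 symbol, 18 ε)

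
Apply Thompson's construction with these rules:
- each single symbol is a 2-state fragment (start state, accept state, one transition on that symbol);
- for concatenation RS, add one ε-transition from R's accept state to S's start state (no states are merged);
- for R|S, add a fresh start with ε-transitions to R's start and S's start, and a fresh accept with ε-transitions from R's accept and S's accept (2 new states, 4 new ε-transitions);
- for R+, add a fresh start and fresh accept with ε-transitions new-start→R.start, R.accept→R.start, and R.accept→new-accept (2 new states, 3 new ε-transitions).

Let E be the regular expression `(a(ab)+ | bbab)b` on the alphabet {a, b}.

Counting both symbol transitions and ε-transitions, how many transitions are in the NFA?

21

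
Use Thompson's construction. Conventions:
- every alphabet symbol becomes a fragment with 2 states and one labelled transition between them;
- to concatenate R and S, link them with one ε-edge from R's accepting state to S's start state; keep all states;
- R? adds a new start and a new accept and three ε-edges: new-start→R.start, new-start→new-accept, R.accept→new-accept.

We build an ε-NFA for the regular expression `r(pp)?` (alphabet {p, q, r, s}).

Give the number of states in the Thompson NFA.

8

By structural recursion:
Each of the 3 symbol leaves contributes a 2-state fragment.
  pp = 4 states
  (pp)? = 6 states
  r(pp)? = 8 states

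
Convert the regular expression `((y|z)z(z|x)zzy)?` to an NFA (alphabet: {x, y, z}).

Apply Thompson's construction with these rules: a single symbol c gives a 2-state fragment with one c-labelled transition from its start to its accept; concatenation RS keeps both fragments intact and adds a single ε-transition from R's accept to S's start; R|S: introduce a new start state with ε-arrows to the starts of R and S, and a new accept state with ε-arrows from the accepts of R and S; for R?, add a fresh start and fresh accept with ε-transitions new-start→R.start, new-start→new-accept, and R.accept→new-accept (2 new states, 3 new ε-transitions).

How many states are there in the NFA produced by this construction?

Bottom-up over the parse tree:
Each of the 8 symbol leaves contributes a 2-state fragment.
  y|z = 6 states
  z|x = 6 states
  (y|z)z(z|x)zzy = 20 states
  ((y|z)z(z|x)zzy)? = 22 states

22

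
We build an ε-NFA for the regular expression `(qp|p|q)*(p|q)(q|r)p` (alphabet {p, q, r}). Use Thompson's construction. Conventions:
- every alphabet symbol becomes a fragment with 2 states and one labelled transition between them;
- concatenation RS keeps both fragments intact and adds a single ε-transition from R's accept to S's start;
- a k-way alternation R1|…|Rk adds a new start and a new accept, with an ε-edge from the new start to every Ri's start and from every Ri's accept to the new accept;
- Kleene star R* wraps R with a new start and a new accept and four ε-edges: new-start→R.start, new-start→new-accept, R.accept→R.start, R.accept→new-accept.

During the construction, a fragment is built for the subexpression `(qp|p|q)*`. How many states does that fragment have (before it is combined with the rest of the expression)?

12

Fragment for `(qp|p|q)*`:
Each of the 4 symbol leaves contributes a 2-state fragment.
  qp — 4 states
  qp|p|q — 10 states
  (qp|p|q)* — 12 states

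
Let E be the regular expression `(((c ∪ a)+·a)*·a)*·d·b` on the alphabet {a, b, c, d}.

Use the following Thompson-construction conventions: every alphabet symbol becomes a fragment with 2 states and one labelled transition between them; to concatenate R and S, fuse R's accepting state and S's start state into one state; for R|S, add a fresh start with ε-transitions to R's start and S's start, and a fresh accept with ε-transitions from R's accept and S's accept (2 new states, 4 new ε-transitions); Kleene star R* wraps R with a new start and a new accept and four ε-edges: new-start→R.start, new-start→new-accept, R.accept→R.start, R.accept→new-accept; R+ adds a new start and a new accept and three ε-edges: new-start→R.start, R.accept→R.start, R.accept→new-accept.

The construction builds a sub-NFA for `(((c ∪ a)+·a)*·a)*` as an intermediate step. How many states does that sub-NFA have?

14

Fragment for `(((c ∪ a)+·a)*·a)*`:
Each of the 4 symbol leaves contributes a 2-state fragment.
  c ∪ a = 6 states
  (c ∪ a)+ = 8 states
  (c ∪ a)+·a = 9 states
  ((c ∪ a)+·a)* = 11 states
  ((c ∪ a)+·a)*·a = 12 states
  (((c ∪ a)+·a)*·a)* = 14 states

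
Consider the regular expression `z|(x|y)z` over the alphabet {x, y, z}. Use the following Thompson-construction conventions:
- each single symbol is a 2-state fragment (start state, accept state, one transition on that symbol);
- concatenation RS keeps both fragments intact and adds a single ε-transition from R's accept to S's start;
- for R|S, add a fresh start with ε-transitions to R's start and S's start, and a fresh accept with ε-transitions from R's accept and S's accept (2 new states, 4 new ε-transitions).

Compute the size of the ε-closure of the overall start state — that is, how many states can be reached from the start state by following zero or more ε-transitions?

5

Let C(F) = |ε-closure(F.start)| within fragment F, and note whether F accepts ε. Symbol fragments have C = 1 and do not accept ε. Then:
  x|y — new start ε-reaches every alternative's start; none of them accept ε, so the new accept is not reached: C = 1 + 1 + 1 = 3
  (x|y)z — same as the first factor's closure: C = 3
  z|(x|y)z — new start ε-reaches every alternative's start; none of them accept ε, so the new accept is not reached: C = 1 + 1 + 3 = 5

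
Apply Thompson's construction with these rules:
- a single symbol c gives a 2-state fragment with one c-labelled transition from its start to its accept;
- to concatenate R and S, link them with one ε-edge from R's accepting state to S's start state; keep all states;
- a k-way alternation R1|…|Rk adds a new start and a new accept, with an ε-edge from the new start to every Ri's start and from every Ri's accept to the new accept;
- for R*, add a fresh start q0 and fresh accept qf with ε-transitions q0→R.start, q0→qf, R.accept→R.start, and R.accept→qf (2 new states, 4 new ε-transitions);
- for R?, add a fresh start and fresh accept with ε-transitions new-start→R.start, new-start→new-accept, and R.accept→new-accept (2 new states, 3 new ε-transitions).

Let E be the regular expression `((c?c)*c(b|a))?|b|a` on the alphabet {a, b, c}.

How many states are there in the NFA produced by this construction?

24

Building bottom-up:
Each of the 7 symbol leaves contributes a 2-state fragment.
  c? → 4 states
  c?c → 6 states
  (c?c)* → 8 states
  b|a → 6 states
  (c?c)*c(b|a) → 16 states
  ((c?c)*c(b|a))? → 18 states
  ((c?c)*c(b|a))?|b|a → 24 states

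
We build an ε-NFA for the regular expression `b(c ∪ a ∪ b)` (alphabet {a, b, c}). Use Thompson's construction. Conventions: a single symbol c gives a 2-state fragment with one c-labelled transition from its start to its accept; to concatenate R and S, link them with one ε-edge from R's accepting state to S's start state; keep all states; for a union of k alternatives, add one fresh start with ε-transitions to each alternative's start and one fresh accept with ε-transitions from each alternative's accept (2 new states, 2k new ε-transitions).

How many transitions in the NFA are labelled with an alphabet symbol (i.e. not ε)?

4

Recursing over subexpressions:
Each of the 4 symbol leaves contributes exactly 1 symbol transition.
  c ∪ a ∪ b → 3 symbol transitions
  b(c ∪ a ∪ b) → 4 symbol transitions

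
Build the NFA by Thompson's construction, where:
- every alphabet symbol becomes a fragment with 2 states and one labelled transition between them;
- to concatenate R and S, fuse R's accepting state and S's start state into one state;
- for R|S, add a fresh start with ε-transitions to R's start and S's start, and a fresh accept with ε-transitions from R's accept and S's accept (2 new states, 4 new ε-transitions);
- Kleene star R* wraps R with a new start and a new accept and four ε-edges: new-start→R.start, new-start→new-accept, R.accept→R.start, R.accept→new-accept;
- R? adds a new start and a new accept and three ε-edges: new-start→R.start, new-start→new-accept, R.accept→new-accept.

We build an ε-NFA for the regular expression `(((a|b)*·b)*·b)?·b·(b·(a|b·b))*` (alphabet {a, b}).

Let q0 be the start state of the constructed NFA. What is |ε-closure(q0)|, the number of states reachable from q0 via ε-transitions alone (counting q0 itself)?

Compute the ε-closure size of each fragment's start state recursively; a symbol fragment's start has no outgoing ε-edge, so its closure is just itself (size 1).
  a|b → new start ε-reaches every alternative's start; none of them accept ε, so the new accept is not reached: |ε-closure| = 1 + 1 + 1 = 3
  (a|b)* → the star's fresh start ε-reaches both the body's start and the fresh accept: |ε-closure| = 2 + 3 = 5
  (a|b)*·b → |ε-closure| = 5 + (1−1) = 5 (closure spills across the concat boundary because the left factor accepts ε)
  ((a|b)*·b)* → the star's fresh start ε-reaches both the body's start and the fresh accept: |ε-closure| = 2 + 5 = 7
  ((a|b)*·b)*·b → |ε-closure| = 7 + (1−1) = 7 (closure spills across the concat boundary because the left factor accepts ε)
  (((a|b)*·b)*·b)? → new start has ε-edges to the inner start and to the new accept, so |ε-closure| = 2 + 7 = 9
  b·b → |ε-closure| equals the left operand's closure size = 1 (its accept is not ε-reachable, so the closure stops there)
  a|b·b → |ε-closure| = 1 + 1 + 1 = 3 (the new accept is not ε-reachable since no branch accepts ε)
  b·(a|b·b) → same as the first factor's closure: |ε-closure| = 1
  (b·(a|b·b))* → |ε-closure| = 1 (new start) + 1 (body) + 1 (new accept) = 3
  (((a|b)*·b)*·b)?·b·(b·(a|b·b))* → the left operand accepts ε, so the closure extends into the next operand (the shared merged state is already counted); |ε-closure| = 9 + (1−1) = 9

9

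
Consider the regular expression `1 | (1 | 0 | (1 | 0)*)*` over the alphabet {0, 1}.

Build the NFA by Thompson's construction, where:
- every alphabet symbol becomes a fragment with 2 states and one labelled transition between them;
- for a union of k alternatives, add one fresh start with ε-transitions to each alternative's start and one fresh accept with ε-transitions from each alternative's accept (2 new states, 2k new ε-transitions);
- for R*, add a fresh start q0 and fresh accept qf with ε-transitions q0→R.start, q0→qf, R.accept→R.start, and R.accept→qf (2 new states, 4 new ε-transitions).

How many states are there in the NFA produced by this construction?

By structural recursion:
Each of the 5 symbol leaves contributes a 2-state fragment.
  1 | 0 — 6 states
  (1 | 0)* — 8 states
  1 | 0 | (1 | 0)* — 14 states
  (1 | 0 | (1 | 0)*)* — 16 states
  1 | (1 | 0 | (1 | 0)*)* — 20 states

20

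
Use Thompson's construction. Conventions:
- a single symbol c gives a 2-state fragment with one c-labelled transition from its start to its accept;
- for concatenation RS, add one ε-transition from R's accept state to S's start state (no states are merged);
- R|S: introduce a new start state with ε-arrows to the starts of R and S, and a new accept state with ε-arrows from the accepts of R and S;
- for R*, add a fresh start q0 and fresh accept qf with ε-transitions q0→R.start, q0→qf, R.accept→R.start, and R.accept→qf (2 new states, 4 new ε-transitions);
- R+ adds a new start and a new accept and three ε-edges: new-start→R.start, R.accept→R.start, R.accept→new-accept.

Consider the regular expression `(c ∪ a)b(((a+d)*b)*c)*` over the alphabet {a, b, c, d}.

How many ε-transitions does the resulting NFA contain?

24

Bottom-up over the parse tree:
Each of the 7 symbol leaves contributes 0 ε-transitions.
  c ∪ a = 4 ε-transitions
  a+ = 3 ε-transitions
  a+d = 4 ε-transitions
  (a+d)* = 8 ε-transitions
  (a+d)*b = 9 ε-transitions
  ((a+d)*b)* = 13 ε-transitions
  ((a+d)*b)*c = 14 ε-transitions
  (((a+d)*b)*c)* = 18 ε-transitions
  (c ∪ a)b(((a+d)*b)*c)* = 24 ε-transitions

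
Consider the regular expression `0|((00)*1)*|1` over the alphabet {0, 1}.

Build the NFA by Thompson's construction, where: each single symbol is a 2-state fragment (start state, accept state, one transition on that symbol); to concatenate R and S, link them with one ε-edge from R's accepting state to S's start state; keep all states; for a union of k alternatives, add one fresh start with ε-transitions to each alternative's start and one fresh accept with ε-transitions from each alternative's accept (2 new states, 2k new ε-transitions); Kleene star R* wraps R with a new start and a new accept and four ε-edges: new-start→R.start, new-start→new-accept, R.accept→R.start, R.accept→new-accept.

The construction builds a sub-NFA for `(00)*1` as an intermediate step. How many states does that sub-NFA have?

Fragment for `(00)*1`:
Each of the 3 symbol leaves contributes a 2-state fragment.
  00 → 4 states
  (00)* → 6 states
  (00)*1 → 8 states

8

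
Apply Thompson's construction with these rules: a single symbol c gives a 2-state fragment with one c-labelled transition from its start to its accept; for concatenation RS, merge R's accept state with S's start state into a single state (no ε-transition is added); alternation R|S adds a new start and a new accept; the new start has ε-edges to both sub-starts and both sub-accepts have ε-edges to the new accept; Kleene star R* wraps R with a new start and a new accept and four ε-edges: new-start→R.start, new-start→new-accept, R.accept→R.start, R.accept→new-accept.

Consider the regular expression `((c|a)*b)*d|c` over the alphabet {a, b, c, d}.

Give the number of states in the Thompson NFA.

16

Per subexpression:
Each of the 5 symbol leaves contributes a 2-state fragment.
  c|a : 6 states
  (c|a)* : 8 states
  (c|a)*b : 9 states
  ((c|a)*b)* : 11 states
  ((c|a)*b)*d : 12 states
  ((c|a)*b)*d|c : 16 states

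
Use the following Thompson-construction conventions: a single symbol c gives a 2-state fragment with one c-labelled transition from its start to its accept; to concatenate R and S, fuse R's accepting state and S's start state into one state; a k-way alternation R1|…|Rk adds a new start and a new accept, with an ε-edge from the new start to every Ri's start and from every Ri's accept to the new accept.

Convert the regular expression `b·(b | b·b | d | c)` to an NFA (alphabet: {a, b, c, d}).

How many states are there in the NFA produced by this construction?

12

Recursing over subexpressions:
Each of the 6 symbol leaves contributes a 2-state fragment.
  b·b → 3 states
  b | b·b | d | c → 11 states
  b·(b | b·b | d | c) → 12 states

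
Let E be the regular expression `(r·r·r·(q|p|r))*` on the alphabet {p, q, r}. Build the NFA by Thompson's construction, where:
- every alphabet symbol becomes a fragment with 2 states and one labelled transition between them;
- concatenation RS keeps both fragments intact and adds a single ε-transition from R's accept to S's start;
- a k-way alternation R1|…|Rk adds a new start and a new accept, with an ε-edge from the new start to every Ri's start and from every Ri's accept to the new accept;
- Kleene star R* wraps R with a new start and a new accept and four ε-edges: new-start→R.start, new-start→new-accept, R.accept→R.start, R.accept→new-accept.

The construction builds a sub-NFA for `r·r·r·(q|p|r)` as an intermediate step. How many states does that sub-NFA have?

Fragment for `r·r·r·(q|p|r)`:
Each of the 6 symbol leaves contributes a 2-state fragment.
  q|p|r — 8 states
  r·r·r·(q|p|r) — 14 states

14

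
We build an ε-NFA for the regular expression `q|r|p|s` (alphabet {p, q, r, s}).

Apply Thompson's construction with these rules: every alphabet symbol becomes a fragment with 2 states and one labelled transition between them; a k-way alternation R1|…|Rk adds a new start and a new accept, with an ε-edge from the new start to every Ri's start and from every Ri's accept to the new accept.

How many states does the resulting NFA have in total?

Building bottom-up:
Each of the 4 symbol leaves contributes a 2-state fragment.
  q|r|p|s : 10 states

10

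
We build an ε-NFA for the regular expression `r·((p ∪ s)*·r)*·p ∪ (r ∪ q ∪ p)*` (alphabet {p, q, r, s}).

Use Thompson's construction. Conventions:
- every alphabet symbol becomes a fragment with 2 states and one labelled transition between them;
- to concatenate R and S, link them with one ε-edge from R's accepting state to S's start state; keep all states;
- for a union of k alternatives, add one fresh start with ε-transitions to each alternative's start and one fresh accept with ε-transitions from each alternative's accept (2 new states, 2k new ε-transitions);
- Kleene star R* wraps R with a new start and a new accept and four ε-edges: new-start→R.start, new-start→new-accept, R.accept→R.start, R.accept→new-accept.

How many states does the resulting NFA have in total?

Per subexpression:
Each of the 8 symbol leaves contributes a 2-state fragment.
  p ∪ s = 6 states
  (p ∪ s)* = 8 states
  (p ∪ s)*·r = 10 states
  ((p ∪ s)*·r)* = 12 states
  r·((p ∪ s)*·r)*·p = 16 states
  r ∪ q ∪ p = 8 states
  (r ∪ q ∪ p)* = 10 states
  r·((p ∪ s)*·r)*·p ∪ (r ∪ q ∪ p)* = 28 states

28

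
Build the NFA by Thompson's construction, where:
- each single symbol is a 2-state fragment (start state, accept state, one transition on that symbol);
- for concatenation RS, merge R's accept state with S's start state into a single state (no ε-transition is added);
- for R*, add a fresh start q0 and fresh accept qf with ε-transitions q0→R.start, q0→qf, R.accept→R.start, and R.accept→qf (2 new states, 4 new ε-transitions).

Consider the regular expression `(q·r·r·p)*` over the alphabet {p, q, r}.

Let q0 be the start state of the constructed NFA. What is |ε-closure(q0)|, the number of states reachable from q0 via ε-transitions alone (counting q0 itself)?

3

Work bottom-up. For each fragment F, track |ε-closure(F.start)| and whether F's accept lies in that closure (i.e. whether F accepts ε). A single-symbol fragment has closure size 1 and does not accept ε.
  q·r·r·p — same as the first factor's closure: C = 1
  (q·r·r·p)* — C = 1 (new start) + 1 (body) + 1 (new accept) = 3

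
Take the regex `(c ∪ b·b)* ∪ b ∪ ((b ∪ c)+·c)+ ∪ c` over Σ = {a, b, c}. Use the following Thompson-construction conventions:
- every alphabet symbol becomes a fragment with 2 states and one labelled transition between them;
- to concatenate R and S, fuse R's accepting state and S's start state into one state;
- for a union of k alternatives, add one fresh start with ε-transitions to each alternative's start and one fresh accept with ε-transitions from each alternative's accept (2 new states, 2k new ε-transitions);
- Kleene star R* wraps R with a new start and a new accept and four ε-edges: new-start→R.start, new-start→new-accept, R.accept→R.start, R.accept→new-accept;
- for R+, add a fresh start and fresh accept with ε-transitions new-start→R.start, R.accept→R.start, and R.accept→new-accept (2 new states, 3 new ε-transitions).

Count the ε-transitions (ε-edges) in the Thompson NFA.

Per subexpression:
Each of the 8 symbol leaves contributes 0 ε-transitions.
  b·b : 0 ε-transitions
  c ∪ b·b : 4 ε-transitions
  (c ∪ b·b)* : 8 ε-transitions
  b ∪ c : 4 ε-transitions
  (b ∪ c)+ : 7 ε-transitions
  (b ∪ c)+·c : 7 ε-transitions
  ((b ∪ c)+·c)+ : 10 ε-transitions
  (c ∪ b·b)* ∪ b ∪ ((b ∪ c)+·c)+ ∪ c : 26 ε-transitions

26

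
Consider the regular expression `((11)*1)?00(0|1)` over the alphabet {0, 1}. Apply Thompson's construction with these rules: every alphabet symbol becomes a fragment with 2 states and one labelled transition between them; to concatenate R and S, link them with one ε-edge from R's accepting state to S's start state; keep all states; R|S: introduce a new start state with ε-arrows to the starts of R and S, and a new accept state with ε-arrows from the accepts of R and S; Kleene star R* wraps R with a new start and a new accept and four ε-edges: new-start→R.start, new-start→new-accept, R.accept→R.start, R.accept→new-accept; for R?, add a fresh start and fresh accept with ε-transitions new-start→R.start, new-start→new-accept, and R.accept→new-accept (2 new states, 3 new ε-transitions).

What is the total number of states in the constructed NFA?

20

Per subexpression:
Each of the 7 symbol leaves contributes a 2-state fragment.
  11 → 4 states
  (11)* → 6 states
  (11)*1 → 8 states
  ((11)*1)? → 10 states
  0|1 → 6 states
  ((11)*1)?00(0|1) → 20 states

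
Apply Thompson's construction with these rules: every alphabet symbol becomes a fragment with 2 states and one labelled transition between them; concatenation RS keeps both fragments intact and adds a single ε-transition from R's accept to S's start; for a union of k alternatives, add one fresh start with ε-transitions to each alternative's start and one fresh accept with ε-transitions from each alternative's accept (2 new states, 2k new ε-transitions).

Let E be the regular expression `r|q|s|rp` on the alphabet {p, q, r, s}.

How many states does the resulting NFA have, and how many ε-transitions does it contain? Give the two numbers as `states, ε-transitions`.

12, 9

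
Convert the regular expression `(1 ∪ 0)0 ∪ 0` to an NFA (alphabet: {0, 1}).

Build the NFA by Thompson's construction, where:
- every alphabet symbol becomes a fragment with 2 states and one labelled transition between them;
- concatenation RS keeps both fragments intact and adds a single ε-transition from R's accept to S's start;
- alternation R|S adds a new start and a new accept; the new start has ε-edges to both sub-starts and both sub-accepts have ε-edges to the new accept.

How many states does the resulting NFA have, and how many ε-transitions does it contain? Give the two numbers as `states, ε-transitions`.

12, 9

By structural recursion:
Each of the 4 symbol leaves contributes 2 states and 0 ε-transitions.
  1 ∪ 0 = 6 states, 4 ε-transitions
  (1 ∪ 0)0 = 8 states, 5 ε-transitions
  (1 ∪ 0)0 ∪ 0 = 12 states, 9 ε-transitions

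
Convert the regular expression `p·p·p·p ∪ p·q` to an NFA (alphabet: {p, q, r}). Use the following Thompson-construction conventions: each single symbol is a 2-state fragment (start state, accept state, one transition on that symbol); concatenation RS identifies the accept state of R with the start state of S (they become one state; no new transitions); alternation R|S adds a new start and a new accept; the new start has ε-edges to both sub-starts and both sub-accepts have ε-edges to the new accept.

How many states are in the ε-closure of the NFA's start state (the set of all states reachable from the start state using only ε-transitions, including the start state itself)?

3

Work bottom-up. For each fragment F, track |ε-closure(F.start)| and whether F's accept lies in that closure (i.e. whether F accepts ε). A single-symbol fragment has closure size 1 and does not accept ε.
  p·p·p·p : C equals the left operand's closure size = 1 (its accept is not ε-reachable, so the closure stops there)
  p·q : same as the first factor's closure: C = 1
  p·p·p·p ∪ p·q : new start ε-reaches every alternative's start; none of them accept ε, so the new accept is not reached: C = 1 + 1 + 1 = 3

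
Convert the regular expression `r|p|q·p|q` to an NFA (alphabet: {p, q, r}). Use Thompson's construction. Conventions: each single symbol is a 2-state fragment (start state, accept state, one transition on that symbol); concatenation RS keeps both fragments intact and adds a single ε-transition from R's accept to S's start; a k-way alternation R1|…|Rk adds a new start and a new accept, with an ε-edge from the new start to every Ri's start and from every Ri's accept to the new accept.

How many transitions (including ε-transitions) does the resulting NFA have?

Per subexpression:
Each of the 5 symbol leaves contributes 1 transition (1 symbol, 0 ε).
  q·p = 3 transitions (2 symbol, 1 ε)
  r|p|q·p|q = 14 transitions (5 symbol, 9 ε)

14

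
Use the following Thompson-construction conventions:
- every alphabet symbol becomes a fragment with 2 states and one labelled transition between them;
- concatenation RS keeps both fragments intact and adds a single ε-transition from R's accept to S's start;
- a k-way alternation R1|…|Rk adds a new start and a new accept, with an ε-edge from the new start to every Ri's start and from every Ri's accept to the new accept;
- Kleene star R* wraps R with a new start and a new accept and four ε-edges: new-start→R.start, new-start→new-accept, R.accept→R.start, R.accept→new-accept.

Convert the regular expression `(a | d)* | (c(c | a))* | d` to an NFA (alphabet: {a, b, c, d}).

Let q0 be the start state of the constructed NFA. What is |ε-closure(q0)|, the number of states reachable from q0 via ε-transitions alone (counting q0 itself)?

11

Let C(F) = |ε-closure(F.start)| within fragment F, and note whether F accepts ε. Symbol fragments have C = 1 and do not accept ε. Then:
  a | d — new start ε-reaches every alternative's start; none of them accept ε, so the new accept is not reached: C = 1 + 1 + 1 = 3
  (a | d)* — new start has ε-edges to the inner start and to the new accept, so C = 2 + 3 = 5
  c | a — C = 1 + 1 + 1 = 3 (the new accept is not ε-reachable since no branch accepts ε)
  c(c | a) — C equals the left operand's closure size = 1 (its accept is not ε-reachable, so the closure stops there)
  (c(c | a))* — C = 1 (new start) + 1 (body) + 1 (new accept) = 3
  (a | d)* | (c(c | a))* | d — C = 1 (new start) + (5 + 3 + 1) + 1 (new accept, since some branch ε-reaches its own accept) = 11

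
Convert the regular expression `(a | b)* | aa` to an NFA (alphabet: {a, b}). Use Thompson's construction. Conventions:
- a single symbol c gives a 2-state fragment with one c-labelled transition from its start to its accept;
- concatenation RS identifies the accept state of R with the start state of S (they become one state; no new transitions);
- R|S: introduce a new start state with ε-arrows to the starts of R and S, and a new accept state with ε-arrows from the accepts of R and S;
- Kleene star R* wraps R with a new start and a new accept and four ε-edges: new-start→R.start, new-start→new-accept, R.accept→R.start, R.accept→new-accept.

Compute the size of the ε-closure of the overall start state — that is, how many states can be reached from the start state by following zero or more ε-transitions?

8

Let C(F) = |ε-closure(F.start)| within fragment F, and note whether F accepts ε. Symbol fragments have C = 1 and do not accept ε. Then:
  a | b → new start ε-reaches every alternative's start; none of them accept ε, so the new accept is not reached: |closure| = 1 + 1 + 1 = 3
  (a | b)* → |closure| = 1 (new start) + 3 (body) + 1 (new accept) = 5
  aa → same as the first factor's closure: |closure| = 1
  (a | b)* | aa → new start ε-reaches every alternative's start; at least one alternative accepts ε, so the union's new accept is reached too: |closure| = 1 + 5 + 1 + 1 = 8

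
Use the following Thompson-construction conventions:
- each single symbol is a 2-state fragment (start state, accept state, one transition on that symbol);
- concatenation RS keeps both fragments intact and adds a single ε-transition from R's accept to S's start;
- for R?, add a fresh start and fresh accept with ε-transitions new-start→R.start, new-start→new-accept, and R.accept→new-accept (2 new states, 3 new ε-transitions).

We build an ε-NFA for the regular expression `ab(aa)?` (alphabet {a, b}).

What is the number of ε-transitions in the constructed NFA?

Recursing over subexpressions:
Each of the 4 symbol leaves contributes 0 ε-transitions.
  aa : 1 ε-transition
  (aa)? : 4 ε-transitions
  ab(aa)? : 6 ε-transitions

6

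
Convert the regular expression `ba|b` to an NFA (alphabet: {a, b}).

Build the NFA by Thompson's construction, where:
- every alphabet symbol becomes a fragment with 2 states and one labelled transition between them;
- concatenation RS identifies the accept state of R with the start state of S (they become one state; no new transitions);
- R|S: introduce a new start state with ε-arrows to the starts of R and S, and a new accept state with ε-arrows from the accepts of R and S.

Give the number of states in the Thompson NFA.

Bottom-up over the parse tree:
Each of the 3 symbol leaves contributes a 2-state fragment.
  ba = 3 states
  ba|b = 7 states

7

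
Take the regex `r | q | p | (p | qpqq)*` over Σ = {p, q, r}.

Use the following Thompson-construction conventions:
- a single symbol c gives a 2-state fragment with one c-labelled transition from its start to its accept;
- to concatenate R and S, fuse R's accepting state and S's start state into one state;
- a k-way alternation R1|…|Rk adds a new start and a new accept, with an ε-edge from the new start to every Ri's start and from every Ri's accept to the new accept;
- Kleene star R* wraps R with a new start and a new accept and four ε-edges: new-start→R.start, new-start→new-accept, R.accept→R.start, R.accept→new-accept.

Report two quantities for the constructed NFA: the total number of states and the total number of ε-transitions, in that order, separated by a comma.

Bottom-up over the parse tree:
Each of the 8 symbol leaves contributes 2 states and 0 ε-transitions.
  qpqq — 5 states, 0 ε-transitions
  p | qpqq — 9 states, 4 ε-transitions
  (p | qpqq)* — 11 states, 8 ε-transitions
  r | q | p | (p | qpqq)* — 19 states, 16 ε-transitions

19, 16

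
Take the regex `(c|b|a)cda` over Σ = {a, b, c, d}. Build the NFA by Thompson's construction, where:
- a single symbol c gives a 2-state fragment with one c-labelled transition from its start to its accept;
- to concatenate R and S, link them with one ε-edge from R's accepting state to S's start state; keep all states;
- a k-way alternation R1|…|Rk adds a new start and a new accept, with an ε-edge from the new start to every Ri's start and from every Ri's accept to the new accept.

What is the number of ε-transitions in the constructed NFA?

9

Building bottom-up:
Each of the 6 symbol leaves contributes 0 ε-transitions.
  c|b|a → 6 ε-transitions
  (c|b|a)cda → 9 ε-transitions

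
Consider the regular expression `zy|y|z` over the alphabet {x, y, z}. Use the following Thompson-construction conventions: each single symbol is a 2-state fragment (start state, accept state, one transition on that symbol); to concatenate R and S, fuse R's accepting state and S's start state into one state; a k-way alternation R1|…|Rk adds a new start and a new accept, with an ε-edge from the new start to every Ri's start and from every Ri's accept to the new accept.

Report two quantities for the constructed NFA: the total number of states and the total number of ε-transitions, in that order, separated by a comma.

Bottom-up over the parse tree:
Each of the 4 symbol leaves contributes 2 states and 0 ε-transitions.
  zy = 3 states, 0 ε-transitions
  zy|y|z = 9 states, 6 ε-transitions

9, 6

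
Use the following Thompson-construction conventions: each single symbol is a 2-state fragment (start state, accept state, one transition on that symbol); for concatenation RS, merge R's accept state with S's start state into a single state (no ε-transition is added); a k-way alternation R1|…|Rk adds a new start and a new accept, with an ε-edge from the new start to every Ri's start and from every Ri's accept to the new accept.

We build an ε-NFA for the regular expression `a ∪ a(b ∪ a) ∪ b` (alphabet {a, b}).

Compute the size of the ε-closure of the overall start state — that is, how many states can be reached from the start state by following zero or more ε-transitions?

4

Let C(F) = |ε-closure(F.start)| within fragment F, and note whether F accepts ε. Symbol fragments have C = 1 and do not accept ε. Then:
  b ∪ a → new start ε-reaches every alternative's start; none of them accept ε, so the new accept is not reached: |closure| = 1 + 1 + 1 = 3
  a(b ∪ a) → same as the first factor's closure: |closure| = 1
  a ∪ a(b ∪ a) ∪ b → |closure| = 1 + 1 + 1 + 1 = 4 (the new accept is not ε-reachable since no branch accepts ε)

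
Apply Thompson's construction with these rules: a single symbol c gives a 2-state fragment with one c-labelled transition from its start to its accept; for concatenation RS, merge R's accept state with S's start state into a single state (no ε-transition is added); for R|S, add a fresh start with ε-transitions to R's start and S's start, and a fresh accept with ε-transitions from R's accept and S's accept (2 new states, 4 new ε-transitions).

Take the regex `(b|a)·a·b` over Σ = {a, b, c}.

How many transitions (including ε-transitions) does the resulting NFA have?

8

Recursing over subexpressions:
Each of the 4 symbol leaves contributes 1 transition (1 symbol, 0 ε).
  b|a = 6 transitions (2 symbol, 4 ε)
  (b|a)·a·b = 8 transitions (4 symbol, 4 ε)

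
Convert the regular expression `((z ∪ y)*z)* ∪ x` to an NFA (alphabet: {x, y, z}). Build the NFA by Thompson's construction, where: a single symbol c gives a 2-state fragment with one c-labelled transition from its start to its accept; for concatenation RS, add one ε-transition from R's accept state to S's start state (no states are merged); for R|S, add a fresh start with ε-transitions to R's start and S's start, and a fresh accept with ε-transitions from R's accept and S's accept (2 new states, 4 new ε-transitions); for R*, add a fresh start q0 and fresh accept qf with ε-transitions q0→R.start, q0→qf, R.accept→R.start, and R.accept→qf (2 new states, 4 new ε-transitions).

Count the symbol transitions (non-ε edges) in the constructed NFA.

Bottom-up over the parse tree:
Each of the 4 symbol leaves contributes exactly 1 symbol transition.
  z ∪ y → 2 symbol transitions
  (z ∪ y)* → 2 symbol transitions
  (z ∪ y)*z → 3 symbol transitions
  ((z ∪ y)*z)* → 3 symbol transitions
  ((z ∪ y)*z)* ∪ x → 4 symbol transitions

4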